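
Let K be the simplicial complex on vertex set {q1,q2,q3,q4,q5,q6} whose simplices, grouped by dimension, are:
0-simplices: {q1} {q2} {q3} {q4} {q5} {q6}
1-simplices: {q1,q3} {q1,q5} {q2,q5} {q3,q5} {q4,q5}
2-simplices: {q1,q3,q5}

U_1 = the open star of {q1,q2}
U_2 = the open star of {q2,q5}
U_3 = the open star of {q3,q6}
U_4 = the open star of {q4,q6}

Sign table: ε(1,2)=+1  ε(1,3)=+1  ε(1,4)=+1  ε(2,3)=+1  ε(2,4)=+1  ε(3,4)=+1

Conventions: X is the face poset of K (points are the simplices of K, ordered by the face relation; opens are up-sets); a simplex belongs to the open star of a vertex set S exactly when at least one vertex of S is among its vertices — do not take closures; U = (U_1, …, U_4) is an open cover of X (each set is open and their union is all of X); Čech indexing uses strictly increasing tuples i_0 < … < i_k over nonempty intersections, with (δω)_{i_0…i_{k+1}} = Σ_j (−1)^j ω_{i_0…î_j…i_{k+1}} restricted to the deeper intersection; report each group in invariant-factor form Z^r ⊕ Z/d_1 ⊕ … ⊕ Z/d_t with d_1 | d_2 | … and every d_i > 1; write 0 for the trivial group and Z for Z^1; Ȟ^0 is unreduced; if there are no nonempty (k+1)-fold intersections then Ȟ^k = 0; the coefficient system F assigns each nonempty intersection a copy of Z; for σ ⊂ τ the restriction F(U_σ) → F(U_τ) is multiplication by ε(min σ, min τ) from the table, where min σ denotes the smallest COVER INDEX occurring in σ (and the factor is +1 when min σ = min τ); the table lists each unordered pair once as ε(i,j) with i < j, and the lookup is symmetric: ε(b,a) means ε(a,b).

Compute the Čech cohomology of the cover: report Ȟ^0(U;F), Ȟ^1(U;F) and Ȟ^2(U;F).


intersection data:
  U1={{q1},{q2},{q1,q3},{q1,q5},{q2,q5},{q1,q3,q5}} U2={{q2},{q5},{q1,q5},{q2,q5},{q3,q5},{q4,q5},{q1,q3,q5}} U3={{q3},{q6},{q1,q3},{q3,q5},{q1,q3,q5}} U4={{q4},{q6},{q4,q5}}
  U12={{q2},{q1,q5},{q2,q5},{q1,q3,q5}} U13={{q1,q3},{q1,q3,q5}} U23={{q3,q5},{q1,q3,q5}} U24={{q4,q5}} U34={{q6}}
  U123={{q1,q3,q5}}
C dims 4,5,1; δ0: rk 3, SNF 1^3; δ1: rk 1, SNF 1^1
Ȟ^0 = (4 − 3) − 0 = 1, so Ȟ^0 ≅ Z
Ȟ^1 = (5 − 1) − 3 = 1, so Ȟ^1 ≅ Z
Ȟ^2 = (1 − 0) − 1 = 0, so Ȟ^2 ≅ 0

Ȟ^0 = Z, Ȟ^1 = Z and Ȟ^2 = 0


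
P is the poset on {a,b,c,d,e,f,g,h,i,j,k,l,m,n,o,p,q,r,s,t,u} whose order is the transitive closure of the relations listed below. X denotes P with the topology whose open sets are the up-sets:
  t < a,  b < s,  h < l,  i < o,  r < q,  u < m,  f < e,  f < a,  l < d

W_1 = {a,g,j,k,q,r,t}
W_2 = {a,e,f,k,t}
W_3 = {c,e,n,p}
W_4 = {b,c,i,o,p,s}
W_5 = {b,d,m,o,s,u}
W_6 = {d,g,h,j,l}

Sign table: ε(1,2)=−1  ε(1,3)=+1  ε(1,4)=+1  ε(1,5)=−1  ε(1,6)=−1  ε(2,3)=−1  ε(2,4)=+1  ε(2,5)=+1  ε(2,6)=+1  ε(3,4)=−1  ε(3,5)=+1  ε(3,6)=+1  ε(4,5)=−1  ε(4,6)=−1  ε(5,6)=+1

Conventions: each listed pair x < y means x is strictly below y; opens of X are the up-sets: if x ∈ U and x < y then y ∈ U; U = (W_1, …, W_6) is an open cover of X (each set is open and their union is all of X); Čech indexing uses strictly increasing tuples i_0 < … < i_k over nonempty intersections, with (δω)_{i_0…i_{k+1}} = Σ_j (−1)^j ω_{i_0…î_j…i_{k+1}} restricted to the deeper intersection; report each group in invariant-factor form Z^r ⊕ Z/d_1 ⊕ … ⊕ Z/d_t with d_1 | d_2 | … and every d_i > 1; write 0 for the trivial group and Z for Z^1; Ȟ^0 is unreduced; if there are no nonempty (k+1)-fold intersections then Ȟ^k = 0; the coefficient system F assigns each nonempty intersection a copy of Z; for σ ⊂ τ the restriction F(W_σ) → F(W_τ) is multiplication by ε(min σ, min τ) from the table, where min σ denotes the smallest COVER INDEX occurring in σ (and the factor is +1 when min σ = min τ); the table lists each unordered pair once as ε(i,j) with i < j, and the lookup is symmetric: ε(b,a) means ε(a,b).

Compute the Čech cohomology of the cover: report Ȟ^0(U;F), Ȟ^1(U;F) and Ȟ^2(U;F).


Ȟ^0 ≅ 0, Ȟ^1 ≅ Z/2, Ȟ^2 ≅ 0

nerve simplices:
  W12={a,k,t} W16={g,j} W23={e} W34={c,p} W45={b,o,s} W56={d}
C dims 6,6; δ0: rk 6, SNF 1^5·2
degree 0: 6−6−0 = 0 → Ȟ^0 ≅ 0
degree 1: 6−0−6 = 0 plus torsion [2] → Ȟ^1 ≅ Z/2
degree 2: 0−0−0 = 0 → Ȟ^2 ≅ 0


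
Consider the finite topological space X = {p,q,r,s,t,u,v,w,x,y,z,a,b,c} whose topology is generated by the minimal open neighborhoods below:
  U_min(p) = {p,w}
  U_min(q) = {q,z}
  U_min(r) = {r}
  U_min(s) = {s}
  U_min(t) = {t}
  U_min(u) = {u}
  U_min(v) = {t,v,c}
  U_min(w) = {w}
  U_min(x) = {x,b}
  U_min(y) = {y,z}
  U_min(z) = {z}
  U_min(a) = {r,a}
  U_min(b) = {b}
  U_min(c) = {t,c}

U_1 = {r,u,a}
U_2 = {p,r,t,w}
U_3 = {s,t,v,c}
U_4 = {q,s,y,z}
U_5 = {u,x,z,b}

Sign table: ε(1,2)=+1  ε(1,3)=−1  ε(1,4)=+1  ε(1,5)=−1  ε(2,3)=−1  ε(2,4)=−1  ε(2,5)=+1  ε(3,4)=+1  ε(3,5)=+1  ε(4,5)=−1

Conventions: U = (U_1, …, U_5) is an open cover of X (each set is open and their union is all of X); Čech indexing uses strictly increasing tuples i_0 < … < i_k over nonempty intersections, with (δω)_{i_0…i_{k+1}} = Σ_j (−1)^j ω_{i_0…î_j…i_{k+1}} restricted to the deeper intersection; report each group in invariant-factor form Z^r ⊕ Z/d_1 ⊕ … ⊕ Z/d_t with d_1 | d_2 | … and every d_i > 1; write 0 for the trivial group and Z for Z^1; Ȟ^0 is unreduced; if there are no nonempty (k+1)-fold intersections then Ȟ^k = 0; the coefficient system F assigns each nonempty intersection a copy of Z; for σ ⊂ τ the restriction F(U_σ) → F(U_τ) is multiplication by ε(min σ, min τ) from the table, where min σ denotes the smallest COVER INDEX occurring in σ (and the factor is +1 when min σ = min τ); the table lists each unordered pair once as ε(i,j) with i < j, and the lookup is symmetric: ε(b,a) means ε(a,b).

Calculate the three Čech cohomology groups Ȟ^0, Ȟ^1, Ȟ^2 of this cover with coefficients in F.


Ȟ^0(U;F) ≅ 0, Ȟ^1(U;F) ≅ Z/2, Ȟ^2(U;F) ≅ 0

nonempty overlaps:
  U12={r} U15={u} U23={t} U34={s} U45={z}
C dims 5,5; δ0: rk 5, SNF 1^4·2
degree 0: 5−5−0 = 0 → Ȟ^0 ≅ 0
degree 1: 5−0−5 = 0 plus torsion [2] → Ȟ^1 ≅ Z/2
degree 2: 0−0−0 = 0 → Ȟ^2 ≅ 0


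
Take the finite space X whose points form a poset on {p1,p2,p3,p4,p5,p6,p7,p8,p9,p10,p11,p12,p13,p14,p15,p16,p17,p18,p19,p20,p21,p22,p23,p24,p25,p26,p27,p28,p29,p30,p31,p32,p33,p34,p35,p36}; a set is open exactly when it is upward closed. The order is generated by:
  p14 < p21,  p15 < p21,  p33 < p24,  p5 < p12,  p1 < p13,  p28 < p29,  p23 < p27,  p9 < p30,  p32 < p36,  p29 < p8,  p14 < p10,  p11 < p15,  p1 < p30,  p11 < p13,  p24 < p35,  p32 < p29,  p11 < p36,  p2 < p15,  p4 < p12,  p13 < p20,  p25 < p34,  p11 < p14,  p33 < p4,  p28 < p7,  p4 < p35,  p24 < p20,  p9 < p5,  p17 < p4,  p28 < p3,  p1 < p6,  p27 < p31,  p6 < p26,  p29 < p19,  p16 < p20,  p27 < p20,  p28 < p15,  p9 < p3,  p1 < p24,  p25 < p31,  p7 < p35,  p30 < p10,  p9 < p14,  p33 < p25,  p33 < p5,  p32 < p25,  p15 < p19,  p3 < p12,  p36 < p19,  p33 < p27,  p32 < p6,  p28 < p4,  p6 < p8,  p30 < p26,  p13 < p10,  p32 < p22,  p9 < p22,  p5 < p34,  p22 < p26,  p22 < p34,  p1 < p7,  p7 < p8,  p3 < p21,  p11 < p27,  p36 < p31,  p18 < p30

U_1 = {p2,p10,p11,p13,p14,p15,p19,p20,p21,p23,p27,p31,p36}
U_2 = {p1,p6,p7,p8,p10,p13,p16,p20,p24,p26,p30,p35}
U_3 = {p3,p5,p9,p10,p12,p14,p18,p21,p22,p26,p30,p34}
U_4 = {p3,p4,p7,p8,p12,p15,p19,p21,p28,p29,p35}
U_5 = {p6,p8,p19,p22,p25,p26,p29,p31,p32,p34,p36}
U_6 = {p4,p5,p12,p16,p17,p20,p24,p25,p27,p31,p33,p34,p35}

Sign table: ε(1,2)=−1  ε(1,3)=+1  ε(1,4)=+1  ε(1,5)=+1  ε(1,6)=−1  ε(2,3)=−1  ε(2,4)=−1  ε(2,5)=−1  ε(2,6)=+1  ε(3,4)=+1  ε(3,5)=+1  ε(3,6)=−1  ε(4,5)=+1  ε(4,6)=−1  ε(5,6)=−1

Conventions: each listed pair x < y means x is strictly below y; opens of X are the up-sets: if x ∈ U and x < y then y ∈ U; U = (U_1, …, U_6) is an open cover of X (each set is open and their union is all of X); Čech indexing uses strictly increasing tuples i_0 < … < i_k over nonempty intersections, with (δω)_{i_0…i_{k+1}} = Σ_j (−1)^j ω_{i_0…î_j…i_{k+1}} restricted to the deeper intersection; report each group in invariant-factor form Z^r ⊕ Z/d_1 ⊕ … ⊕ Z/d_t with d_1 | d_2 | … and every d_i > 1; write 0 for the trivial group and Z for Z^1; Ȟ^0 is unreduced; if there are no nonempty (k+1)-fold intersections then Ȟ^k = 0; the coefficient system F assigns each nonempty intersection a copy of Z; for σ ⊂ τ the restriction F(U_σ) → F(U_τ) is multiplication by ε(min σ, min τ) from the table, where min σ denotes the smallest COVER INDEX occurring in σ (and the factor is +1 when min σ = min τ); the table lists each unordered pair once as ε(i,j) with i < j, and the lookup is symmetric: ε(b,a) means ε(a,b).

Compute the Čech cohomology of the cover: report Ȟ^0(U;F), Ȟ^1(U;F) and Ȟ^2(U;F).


Ȟ^0(U;F) ≅ Z, Ȟ^1(U;F) ≅ 0, Ȟ^2(U;F) ≅ Z/2

nerve of the cover:
  U12={p10,p13,p20} U13={p10,p14,p21} U14={p15,p19,p21} U15={p19,p31,p36} U16={p20,p27,p31} U23={p10,p26,p30} U24={p7,p8,p35} U25={p6,p8,p26} U26={p16,p20,p24,p35} U34={p3,p12,p21} U35={p22,p26,p34} U36={p5,p12,p34} U45={p8,p19,p29} U46={p4,p12,p35} U56={p25,p31,p34}
  U123={p10} U126={p20} U134={p21} U145={p19} U156={p31} U235={p26} U245={p8} U246={p35} U346={p12} U356={p34}
C dims 6,15,10; δ0: rk 5, SNF 1^5; δ1: rk 10, SNF 1^9·2
Ȟ^0 = (6 − 5) − 0 = 1, so Ȟ^0 ≅ Z
Ȟ^1 = (15 − 10) − 5 = 0, so Ȟ^1 ≅ 0
Ȟ^2 = (10 − 0) − 10 = 0 plus torsion [2], so Ȟ^2 ≅ Z/2


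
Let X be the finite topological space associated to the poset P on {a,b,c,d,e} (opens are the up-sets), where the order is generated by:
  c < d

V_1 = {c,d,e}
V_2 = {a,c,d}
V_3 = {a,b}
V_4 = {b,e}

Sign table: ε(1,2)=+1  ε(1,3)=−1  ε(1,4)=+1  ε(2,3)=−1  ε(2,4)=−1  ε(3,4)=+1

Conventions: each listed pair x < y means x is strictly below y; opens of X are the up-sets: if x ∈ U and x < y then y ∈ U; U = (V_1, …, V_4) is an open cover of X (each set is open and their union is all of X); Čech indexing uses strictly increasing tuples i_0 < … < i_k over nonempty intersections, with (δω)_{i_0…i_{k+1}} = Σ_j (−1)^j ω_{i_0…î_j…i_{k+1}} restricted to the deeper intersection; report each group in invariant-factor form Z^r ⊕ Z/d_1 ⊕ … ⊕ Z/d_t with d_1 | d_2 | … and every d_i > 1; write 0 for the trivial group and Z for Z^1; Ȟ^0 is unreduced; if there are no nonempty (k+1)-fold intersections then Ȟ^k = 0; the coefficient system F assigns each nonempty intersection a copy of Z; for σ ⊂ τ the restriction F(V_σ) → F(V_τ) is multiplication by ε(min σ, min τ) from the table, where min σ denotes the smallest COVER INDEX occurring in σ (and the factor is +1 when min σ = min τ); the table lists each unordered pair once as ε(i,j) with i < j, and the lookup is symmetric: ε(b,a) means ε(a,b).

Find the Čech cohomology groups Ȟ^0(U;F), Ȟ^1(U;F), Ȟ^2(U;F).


Ȟ^0 ≅ 0,  Ȟ^1 ≅ Z/2,  Ȟ^2 ≅ 0

nerve of the cover:
  V12={c,d} V14={e} V23={a} V34={b}
C dims 4,4; δ0: rk 4, SNF 1^3·2
Ȟ^0 = (4 − 4) − 0 = 0, so Ȟ^0 ≅ 0
Ȟ^1 = (4 − 0) − 4 = 0 plus torsion [2], so Ȟ^1 ≅ Z/2
Ȟ^2 = (0 − 0) − 0 = 0, so Ȟ^2 ≅ 0


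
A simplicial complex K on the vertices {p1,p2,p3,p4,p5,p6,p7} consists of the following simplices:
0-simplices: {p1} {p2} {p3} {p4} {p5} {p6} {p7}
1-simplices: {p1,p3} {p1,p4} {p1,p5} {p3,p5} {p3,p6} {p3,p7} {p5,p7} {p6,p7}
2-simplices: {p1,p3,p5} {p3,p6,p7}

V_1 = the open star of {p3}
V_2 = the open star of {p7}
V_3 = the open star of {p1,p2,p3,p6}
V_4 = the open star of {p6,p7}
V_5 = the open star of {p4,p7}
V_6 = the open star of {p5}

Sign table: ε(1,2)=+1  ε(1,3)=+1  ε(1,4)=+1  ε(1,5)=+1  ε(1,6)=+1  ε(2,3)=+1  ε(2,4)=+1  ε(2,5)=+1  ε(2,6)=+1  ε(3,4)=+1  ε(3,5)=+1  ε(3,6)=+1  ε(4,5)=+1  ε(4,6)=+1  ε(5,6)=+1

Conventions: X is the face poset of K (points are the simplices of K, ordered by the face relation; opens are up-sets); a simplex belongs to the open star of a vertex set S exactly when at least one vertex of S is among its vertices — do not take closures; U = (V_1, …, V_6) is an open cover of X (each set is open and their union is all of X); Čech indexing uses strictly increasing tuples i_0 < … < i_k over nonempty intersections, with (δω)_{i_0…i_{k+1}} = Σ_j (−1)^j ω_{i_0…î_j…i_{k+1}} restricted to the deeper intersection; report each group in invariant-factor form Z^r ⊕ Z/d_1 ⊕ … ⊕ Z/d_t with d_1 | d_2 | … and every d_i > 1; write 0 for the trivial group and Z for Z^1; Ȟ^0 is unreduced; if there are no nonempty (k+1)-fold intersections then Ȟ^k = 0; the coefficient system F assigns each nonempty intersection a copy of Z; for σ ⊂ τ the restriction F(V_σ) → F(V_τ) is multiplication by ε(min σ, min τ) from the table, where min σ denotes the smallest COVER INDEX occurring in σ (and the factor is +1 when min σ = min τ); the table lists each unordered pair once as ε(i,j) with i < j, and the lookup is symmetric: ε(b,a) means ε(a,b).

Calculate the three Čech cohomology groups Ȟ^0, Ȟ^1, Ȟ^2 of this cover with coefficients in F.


Ȟ^0 ≅ Z, Ȟ^1 ≅ Z and Ȟ^2 ≅ 0

nerve of the cover:
  V1={{p3},{p1,p3},{p3,p5},{p3,p6},{p3,p7},{p1,p3,p5},{p3,p6,p7}} V2={{p7},{p3,p7},{p5,p7},{p6,p7},{p3,p6,p7}} V3={{p1},{p2},{p3},{p6},{p1,p3},{p1,p4},{p1,p5},{p3,p5},{p3,p6},{p3,p7},{p6,p7},{p1,p3,p5},{p3,p6,p7}} V4={{p6},{p7},{p3,p6},{p3,p7},{p5,p7},{p6,p7},{p3,p6,p7}} V5={{p4},{p7},{p1,p4},{p3,p7},{p5,p7},{p6,p7},{p3,p6,p7}} V6={{p5},{p1,p5},{p3,p5},{p5,p7},{p1,p3,p5}}
  V12={{p3,p7},{p3,p6,p7}} V13={{p3},{p1,p3},{p3,p5},{p3,p6},{p3,p7},{p1,p3,p5},{p3,p6,p7}} V14={{p3,p6},{p3,p7},{p3,p6,p7}} V15={{p3,p7},{p3,p6,p7}} V16={{p3,p5},{p1,p3,p5}} V23={{p3,p7},{p6,p7},{p3,p6,p7}} V24={{p7},{p3,p7},{p5,p7},{p6,p7},{p3,p6,p7}} V25={{p7},{p3,p7},{p5,p7},{p6,p7},{p3,p6,p7}} V26={{p5,p7}} V34={{p6},{p3,p6},{p3,p7},{p6,p7},{p3,p6,p7}} V35={{p1,p4},{p3,p7},{p6,p7},{p3,p6,p7}} V36={{p1,p5},{p3,p5},{p1,p3,p5}} V45={{p7},{p3,p7},{p5,p7},{p6,p7},{p3,p6,p7}} V46={{p5,p7}} V56={{p5,p7}}
  V123={{p3,p7},{p3,p6,p7}} V124={{p3,p7},{p3,p6,p7}} V125={{p3,p7},{p3,p6,p7}} V134={{p3,p6},{p3,p7},{p3,p6,p7}} V135={{p3,p7},{p3,p6,p7}} V136={{p3,p5},{p1,p3,p5}} V145={{p3,p7},{p3,p6,p7}} V234={{p3,p7},{p6,p7},{p3,p6,p7}} V235={{p3,p7},{p6,p7},{p3,p6,p7}} V245={{p7},{p3,p7},{p5,p7},{p6,p7},{p3,p6,p7}} V246={{p5,p7}} V256={{p5,p7}} V345={{p3,p7},{p6,p7},{p3,p6,p7}} V456={{p5,p7}}
  V1234={{p3,p7},{p3,p6,p7}} V1235={{p3,p7},{p3,p6,p7}} V1245={{p3,p7},{p3,p6,p7}} V1345={{p3,p7},{p3,p6,p7}} V2345={{p3,p7},{p6,p7},{p3,p6,p7}} V2456={{p5,p7}}
  V12345={{p3,p7},{p3,p6,p7}}
C dims 6,15,14,6; δ0: rk 5, SNF 1^5; δ1: rk 9, SNF 1^9; δ2: rk 5, SNF 1^5
Ȟ^0 = (6 − 5) − 0 = 1, so Ȟ^0 ≅ Z
Ȟ^1 = (15 − 9) − 5 = 1, so Ȟ^1 ≅ Z
Ȟ^2 = (14 − 5) − 9 = 0, so Ȟ^2 ≅ 0


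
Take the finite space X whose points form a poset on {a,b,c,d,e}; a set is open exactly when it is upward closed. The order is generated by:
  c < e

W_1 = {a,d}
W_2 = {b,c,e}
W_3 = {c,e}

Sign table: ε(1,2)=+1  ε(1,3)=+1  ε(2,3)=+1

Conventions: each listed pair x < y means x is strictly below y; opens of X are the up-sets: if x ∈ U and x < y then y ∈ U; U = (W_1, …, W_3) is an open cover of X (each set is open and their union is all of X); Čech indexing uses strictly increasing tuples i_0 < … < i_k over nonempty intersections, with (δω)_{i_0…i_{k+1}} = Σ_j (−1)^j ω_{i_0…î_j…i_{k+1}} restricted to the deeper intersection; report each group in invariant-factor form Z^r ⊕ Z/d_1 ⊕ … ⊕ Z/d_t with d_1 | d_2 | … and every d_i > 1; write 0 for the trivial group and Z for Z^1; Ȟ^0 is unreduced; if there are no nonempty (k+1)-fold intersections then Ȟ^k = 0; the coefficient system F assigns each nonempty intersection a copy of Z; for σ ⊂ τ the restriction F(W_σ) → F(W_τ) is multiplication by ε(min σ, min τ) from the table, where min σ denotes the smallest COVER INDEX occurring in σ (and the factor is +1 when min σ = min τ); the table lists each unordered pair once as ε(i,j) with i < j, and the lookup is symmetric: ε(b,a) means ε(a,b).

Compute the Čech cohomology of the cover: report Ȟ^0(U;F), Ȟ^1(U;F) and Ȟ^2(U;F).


nerve simplices:
  W23={c,e}
C dims 3,1; δ0: rk 1, SNF 1^1
degree 0: 3−1−0 = 2 → Ȟ^0 ≅ Z^2
degree 1: 1−0−1 = 0 → Ȟ^1 ≅ 0
degree 2: 0−0−0 = 0 → Ȟ^2 ≅ 0

Ȟ^0 ≅ Z^2, Ȟ^1 ≅ 0 and Ȟ^2 ≅ 0


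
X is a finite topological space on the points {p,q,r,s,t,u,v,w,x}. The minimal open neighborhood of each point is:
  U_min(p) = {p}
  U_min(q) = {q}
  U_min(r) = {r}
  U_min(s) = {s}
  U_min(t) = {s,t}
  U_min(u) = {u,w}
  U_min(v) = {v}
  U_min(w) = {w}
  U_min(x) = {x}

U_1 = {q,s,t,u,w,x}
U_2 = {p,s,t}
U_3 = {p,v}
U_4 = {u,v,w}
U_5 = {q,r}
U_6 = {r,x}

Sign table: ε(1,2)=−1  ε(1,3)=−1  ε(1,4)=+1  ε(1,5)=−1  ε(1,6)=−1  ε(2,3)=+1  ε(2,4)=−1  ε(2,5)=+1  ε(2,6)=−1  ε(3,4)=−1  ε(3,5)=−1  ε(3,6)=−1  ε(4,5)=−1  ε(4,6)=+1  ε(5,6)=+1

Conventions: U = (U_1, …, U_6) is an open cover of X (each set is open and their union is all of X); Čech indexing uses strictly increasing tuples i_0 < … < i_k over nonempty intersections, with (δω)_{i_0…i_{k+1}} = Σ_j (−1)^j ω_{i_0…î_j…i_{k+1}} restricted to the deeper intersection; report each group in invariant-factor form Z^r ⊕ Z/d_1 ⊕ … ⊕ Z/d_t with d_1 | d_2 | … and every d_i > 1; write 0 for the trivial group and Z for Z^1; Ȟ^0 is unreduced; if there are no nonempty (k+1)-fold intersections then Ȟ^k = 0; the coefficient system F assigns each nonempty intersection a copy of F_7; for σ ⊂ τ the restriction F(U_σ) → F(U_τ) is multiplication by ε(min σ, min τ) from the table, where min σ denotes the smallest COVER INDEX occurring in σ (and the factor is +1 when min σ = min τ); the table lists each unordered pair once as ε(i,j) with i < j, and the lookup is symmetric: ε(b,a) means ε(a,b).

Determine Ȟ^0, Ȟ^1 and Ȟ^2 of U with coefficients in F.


Ȟ^0 = Z/7,  Ȟ^1 = Z/7 ⊕ Z/7,  Ȟ^2 = 0

nerve of the cover:
  U12={s,t} U14={u,w} U15={q} U16={x} U23={p} U34={v} U56={r}
C dims 6,7; δ0: rk_F7 5
Ȟ^0 = (6 − 5) − 0 = 1, so Ȟ^0 ≅ Z/7
Ȟ^1 = (7 − 0) − 5 = 2, so Ȟ^1 ≅ Z/7 ⊕ Z/7
Ȟ^2 = (0 − 0) − 0 = 0, so Ȟ^2 ≅ 0


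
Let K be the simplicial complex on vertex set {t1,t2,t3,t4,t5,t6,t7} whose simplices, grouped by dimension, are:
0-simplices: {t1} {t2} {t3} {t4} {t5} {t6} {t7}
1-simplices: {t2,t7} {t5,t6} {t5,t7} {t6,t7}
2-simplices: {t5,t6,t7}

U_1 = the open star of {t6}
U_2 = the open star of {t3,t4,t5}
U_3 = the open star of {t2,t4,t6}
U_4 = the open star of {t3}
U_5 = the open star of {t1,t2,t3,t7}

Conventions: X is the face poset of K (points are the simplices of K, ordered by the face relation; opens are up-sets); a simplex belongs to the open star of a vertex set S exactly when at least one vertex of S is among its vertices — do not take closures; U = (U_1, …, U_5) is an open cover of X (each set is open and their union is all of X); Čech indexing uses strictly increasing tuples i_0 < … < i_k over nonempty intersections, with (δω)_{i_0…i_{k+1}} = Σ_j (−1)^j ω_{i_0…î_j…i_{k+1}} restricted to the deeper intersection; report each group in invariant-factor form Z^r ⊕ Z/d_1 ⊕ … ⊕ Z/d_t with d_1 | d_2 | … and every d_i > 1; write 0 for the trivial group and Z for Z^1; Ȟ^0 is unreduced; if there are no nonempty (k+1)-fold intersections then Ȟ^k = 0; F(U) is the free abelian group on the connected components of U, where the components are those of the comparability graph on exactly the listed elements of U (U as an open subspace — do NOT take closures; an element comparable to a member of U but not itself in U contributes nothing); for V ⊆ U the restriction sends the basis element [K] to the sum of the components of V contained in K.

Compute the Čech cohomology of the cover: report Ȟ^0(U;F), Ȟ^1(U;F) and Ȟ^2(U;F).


nerve of the cover:
  U1={{t6},{t5,t6},{t6,t7},{t5,t6,t7}} U2={{t3},{t4},{t5},{t5,t6},{t5,t7},{t5,t6,t7}} U3={{t2},{t4},{t6},{t2,t7},{t5,t6},{t6,t7},{t5,t6,t7}} U4={{t3}} U5={{t1},{t2},{t3},{t7},{t2,t7},{t5,t7},{t6,t7},{t5,t6,t7}}
  U12={{t5,t6},{t5,t6,t7}} U13={{t6},{t5,t6},{t6,t7},{t5,t6,t7}} U15={{t6,t7},{t5,t6,t7}} U23={{t4},{t5,t6},{t5,t6,t7}} U24={{t3}} U25={{t3},{t5,t7},{t5,t6,t7}} U35={{t2},{t2,t7},{t6,t7},{t5,t6,t7}} U45={{t3}}
  U123={{t5,t6},{t5,t6,t7}} U125={{t5,t6,t7}} U135={{t6,t7},{t5,t6,t7}} U235={{t5,t6,t7}} U245={{t3}}
  U1235={{t5,t6,t7}}
components per intersection:
  U1: {{t6},{t5,t6},{t6,t7},{t5,t6,t7}}
  U2: {{t3}} {{t4}} {{t5},{t5,t6},{t5,t7},{t5,t6,t7}}
  U3: {{t2},{t2,t7}} {{t4}} {{t6},{t5,t6},{t6,t7},{t5,t6,t7}}
  U4: {{t3}}
  U5: {{t1}} {{t2},{t7},{t2,t7},{t5,t7},{t6,t7},{t5,t6,t7}} {{t3}}
  U12: {{t5,t6},{t5,t6,t7}}
  U13: {{t6},{t5,t6},{t6,t7},{t5,t6,t7}}
  U15: {{t6,t7},{t5,t6,t7}}
  U23: {{t4}} {{t5,t6},{t5,t6,t7}}
  U24: {{t3}}
  U25: {{t3}} {{t5,t7},{t5,t6,t7}}
  U35: {{t2},{t2,t7}} {{t6,t7},{t5,t6,t7}}
  U45: {{t3}}
  U123: {{t5,t6},{t5,t6,t7}}
  U125: {{t5,t6,t7}}
  U135: {{t6,t7},{t5,t6,t7}}
  U235: {{t5,t6,t7}}
  U245: {{t3}}
  U1235: {{t5,t6,t7}}
C dims 11,11,5,1; δ0: rk 7, SNF 1^7; δ1: rk 4, SNF 1^4; δ2: rk 1, SNF 1^1
Ȟ^0 = (11 − 7) − 0 = 4, so Ȟ^0 ≅ Z^4
Ȟ^1 = (11 − 4) − 7 = 0, so Ȟ^1 ≅ 0
Ȟ^2 = (5 − 1) − 4 = 0, so Ȟ^2 ≅ 0

Ȟ^0(U;F) ≅ Z^4; Ȟ^1(U;F) ≅ 0; Ȟ^2(U;F) ≅ 0


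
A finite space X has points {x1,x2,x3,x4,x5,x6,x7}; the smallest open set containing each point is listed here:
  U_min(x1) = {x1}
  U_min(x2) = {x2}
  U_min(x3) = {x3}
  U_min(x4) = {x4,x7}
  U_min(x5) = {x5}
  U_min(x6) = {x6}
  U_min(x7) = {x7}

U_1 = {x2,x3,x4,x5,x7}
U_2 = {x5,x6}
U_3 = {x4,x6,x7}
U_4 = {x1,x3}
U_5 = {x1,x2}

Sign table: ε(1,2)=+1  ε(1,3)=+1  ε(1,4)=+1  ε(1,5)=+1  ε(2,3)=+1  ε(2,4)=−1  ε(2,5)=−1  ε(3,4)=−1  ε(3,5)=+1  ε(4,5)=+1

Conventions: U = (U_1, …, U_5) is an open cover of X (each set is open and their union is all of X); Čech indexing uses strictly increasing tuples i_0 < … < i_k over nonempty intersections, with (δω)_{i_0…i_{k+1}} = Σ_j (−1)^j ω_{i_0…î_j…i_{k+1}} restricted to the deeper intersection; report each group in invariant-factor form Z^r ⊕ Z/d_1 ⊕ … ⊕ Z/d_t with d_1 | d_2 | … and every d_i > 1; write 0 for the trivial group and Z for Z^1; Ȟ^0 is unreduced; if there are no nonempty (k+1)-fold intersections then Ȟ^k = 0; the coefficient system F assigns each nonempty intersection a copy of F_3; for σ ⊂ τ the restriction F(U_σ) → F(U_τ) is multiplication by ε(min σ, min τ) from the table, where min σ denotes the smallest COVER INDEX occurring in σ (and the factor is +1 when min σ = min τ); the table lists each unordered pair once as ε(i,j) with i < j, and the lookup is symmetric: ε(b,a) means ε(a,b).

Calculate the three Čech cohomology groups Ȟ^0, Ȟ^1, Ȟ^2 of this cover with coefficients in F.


intersection data:
  U12={x5} U13={x4,x7} U14={x3} U15={x2} U23={x6} U45={x1}
C dims 5,6; δ0: rk_F3 4
Ȟ^0 = (5 − 4) − 0 = 1, so Ȟ^0 ≅ Z/3
Ȟ^1 = (6 − 0) − 4 = 2, so Ȟ^1 ≅ Z/3 ⊕ Z/3
Ȟ^2 = (0 − 0) − 0 = 0, so Ȟ^2 ≅ 0

Ȟ^0 = Z/3; Ȟ^1 = Z/3 ⊕ Z/3; Ȟ^2 = 0


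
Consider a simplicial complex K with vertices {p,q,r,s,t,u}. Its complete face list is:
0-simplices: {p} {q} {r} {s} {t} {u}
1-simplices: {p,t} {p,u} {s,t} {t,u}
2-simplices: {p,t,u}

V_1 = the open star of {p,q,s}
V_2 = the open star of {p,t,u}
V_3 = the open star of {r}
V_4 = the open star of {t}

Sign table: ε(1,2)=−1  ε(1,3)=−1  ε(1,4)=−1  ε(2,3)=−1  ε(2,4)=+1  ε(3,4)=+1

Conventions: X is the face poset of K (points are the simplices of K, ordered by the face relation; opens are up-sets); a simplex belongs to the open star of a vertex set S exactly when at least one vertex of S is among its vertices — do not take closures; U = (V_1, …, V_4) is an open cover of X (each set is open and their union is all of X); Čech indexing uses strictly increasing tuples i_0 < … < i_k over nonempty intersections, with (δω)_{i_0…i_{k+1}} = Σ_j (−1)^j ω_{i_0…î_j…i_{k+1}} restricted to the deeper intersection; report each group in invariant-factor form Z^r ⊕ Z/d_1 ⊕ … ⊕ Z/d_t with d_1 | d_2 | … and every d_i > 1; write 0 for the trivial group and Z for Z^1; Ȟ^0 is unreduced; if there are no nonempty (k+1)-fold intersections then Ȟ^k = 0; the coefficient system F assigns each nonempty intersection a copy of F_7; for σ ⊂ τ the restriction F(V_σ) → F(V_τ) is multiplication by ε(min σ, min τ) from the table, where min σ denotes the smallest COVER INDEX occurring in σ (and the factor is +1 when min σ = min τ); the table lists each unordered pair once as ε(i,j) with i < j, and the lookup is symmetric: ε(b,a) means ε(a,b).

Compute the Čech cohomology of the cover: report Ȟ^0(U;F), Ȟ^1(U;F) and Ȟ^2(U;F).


cover nerve:
  V1={{p},{q},{s},{p,t},{p,u},{s,t},{p,t,u}} V2={{p},{t},{u},{p,t},{p,u},{s,t},{t,u},{p,t,u}} V3={{r}} V4={{t},{p,t},{s,t},{t,u},{p,t,u}}
  V12={{p},{p,t},{p,u},{s,t},{p,t,u}} V14={{p,t},{s,t},{p,t,u}} V24={{t},{p,t},{s,t},{t,u},{p,t,u}}
  V124={{p,t},{s,t},{p,t,u}}
C dims 4,3,1; δ0: rk_F7 2; δ1: rk_F7 1
Ȟ^0: (4−2)−0=2 ⇒ Z/7 ⊕ Z/7
Ȟ^1: (3−1)−2=0 ⇒ 0
Ȟ^2: (1−0)−1=0 ⇒ 0

Ȟ^0 ≅ Z/7 ⊕ Z/7,  Ȟ^1 ≅ 0,  Ȟ^2 ≅ 0


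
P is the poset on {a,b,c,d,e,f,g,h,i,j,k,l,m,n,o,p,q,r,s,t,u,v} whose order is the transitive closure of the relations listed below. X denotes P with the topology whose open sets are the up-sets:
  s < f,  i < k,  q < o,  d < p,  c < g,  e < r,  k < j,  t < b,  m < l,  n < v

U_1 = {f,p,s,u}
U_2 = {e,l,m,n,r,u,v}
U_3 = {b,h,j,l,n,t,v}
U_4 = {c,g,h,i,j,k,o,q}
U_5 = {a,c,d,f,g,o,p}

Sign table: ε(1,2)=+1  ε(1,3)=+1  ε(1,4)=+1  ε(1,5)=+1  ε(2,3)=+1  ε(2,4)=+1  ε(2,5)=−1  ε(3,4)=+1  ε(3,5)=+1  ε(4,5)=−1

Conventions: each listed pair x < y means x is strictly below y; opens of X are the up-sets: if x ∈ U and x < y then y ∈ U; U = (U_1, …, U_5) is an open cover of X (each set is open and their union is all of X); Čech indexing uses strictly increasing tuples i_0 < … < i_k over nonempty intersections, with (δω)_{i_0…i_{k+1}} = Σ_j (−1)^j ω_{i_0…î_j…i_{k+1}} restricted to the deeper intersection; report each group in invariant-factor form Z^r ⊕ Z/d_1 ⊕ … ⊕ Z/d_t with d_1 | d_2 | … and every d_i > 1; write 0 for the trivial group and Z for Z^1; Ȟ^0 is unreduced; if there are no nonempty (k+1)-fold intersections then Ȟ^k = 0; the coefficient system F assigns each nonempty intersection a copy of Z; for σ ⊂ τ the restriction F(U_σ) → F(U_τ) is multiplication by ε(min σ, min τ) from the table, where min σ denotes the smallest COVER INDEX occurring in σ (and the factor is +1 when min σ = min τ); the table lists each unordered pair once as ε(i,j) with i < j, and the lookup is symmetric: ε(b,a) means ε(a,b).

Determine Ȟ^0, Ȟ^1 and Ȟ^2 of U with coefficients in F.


nerve of the cover:
  U12={u} U15={f,p} U23={l,n,v} U34={h,j} U45={c,g,o}
C dims 5,5; δ0: rk 5, SNF 1^4·2
Ȟ^0 = (5 − 5) − 0 = 0, so Ȟ^0 ≅ 0
Ȟ^1 = (5 − 0) − 5 = 0 plus torsion [2], so Ȟ^1 ≅ Z/2
Ȟ^2 = (0 − 0) − 0 = 0, so Ȟ^2 ≅ 0

Ȟ^0 = 0, Ȟ^1 = Z/2, Ȟ^2 = 0


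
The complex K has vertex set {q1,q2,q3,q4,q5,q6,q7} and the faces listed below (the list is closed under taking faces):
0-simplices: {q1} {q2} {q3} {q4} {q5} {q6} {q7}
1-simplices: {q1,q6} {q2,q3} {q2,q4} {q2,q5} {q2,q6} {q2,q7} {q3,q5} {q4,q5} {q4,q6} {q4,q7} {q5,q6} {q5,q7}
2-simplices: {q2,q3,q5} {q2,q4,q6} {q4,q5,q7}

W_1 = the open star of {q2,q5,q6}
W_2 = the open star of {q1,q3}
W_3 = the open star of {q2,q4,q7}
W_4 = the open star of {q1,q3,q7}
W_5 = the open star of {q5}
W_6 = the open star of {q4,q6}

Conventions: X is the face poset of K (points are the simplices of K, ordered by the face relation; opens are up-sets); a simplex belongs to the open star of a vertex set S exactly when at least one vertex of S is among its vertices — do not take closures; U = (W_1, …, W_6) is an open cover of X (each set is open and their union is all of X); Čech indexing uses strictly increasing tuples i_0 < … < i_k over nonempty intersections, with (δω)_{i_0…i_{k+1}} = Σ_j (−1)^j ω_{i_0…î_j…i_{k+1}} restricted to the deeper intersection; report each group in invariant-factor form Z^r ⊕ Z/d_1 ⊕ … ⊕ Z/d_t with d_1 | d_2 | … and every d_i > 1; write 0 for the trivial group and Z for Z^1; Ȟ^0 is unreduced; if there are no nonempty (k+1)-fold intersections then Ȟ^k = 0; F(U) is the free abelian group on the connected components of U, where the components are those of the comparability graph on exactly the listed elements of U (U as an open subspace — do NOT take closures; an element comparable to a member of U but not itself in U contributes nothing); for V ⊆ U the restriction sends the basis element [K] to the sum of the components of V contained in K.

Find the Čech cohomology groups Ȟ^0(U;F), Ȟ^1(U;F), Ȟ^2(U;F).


Ȟ^0 ≅ Z, Ȟ^1 ≅ Z and Ȟ^2 ≅ 0

nonempty intersections:
  W1={{q2},{q5},{q6},{q1,q6},{q2,q3},{q2,q4},{q2,q5},{q2,q6},{q2,q7},{q3,q5},{q4,q5},{q4,q6},{q5,q6},{q5,q7},{q2,q3,q5},{q2,q4,q6},{q4,q5,q7}} W2={{q1},{q3},{q1,q6},{q2,q3},{q3,q5},{q2,q3,q5}} W3={{q2},{q4},{q7},{q2,q3},{q2,q4},{q2,q5},{q2,q6},{q2,q7},{q4,q5},{q4,q6},{q4,q7},{q5,q7},{q2,q3,q5},{q2,q4,q6},{q4,q5,q7}} W4={{q1},{q3},{q7},{q1,q6},{q2,q3},{q2,q7},{q3,q5},{q4,q7},{q5,q7},{q2,q3,q5},{q4,q5,q7}} W5={{q5},{q2,q5},{q3,q5},{q4,q5},{q5,q6},{q5,q7},{q2,q3,q5},{q4,q5,q7}} W6={{q4},{q6},{q1,q6},{q2,q4},{q2,q6},{q4,q5},{q4,q6},{q4,q7},{q5,q6},{q2,q4,q6},{q4,q5,q7}}
  W12={{q1,q6},{q2,q3},{q3,q5},{q2,q3,q5}} W13={{q2},{q2,q3},{q2,q4},{q2,q5},{q2,q6},{q2,q7},{q4,q5},{q4,q6},{q5,q7},{q2,q3,q5},{q2,q4,q6},{q4,q5,q7}} W14={{q1,q6},{q2,q3},{q2,q7},{q3,q5},{q5,q7},{q2,q3,q5},{q4,q5,q7}} W15={{q5},{q2,q5},{q3,q5},{q4,q5},{q5,q6},{q5,q7},{q2,q3,q5},{q4,q5,q7}} W16={{q6},{q1,q6},{q2,q4},{q2,q6},{q4,q5},{q4,q6},{q5,q6},{q2,q4,q6},{q4,q5,q7}} W23={{q2,q3},{q2,q3,q5}} W24={{q1},{q3},{q1,q6},{q2,q3},{q3,q5},{q2,q3,q5}} W25={{q3,q5},{q2,q3,q5}} W26={{q1,q6}} W34={{q7},{q2,q3},{q2,q7},{q4,q7},{q5,q7},{q2,q3,q5},{q4,q5,q7}} W35={{q2,q5},{q4,q5},{q5,q7},{q2,q3,q5},{q4,q5,q7}} W36={{q4},{q2,q4},{q2,q6},{q4,q5},{q4,q6},{q4,q7},{q2,q4,q6},{q4,q5,q7}} W45={{q3,q5},{q5,q7},{q2,q3,q5},{q4,q5,q7}} W46={{q1,q6},{q4,q7},{q4,q5,q7}} W56={{q4,q5},{q5,q6},{q4,q5,q7}}
  W123={{q2,q3},{q2,q3,q5}} W124={{q1,q6},{q2,q3},{q3,q5},{q2,q3,q5}} W125={{q3,q5},{q2,q3,q5}} W126={{q1,q6}} W134={{q2,q3},{q2,q7},{q5,q7},{q2,q3,q5},{q4,q5,q7}} W135={{q2,q5},{q4,q5},{q5,q7},{q2,q3,q5},{q4,q5,q7}} W136={{q2,q4},{q2,q6},{q4,q5},{q4,q6},{q2,q4,q6},{q4,q5,q7}} W145={{q3,q5},{q5,q7},{q2,q3,q5},{q4,q5,q7}} W146={{q1,q6},{q4,q5,q7}} W156={{q4,q5},{q5,q6},{q4,q5,q7}} W234={{q2,q3},{q2,q3,q5}} W235={{q2,q3,q5}} W245={{q3,q5},{q2,q3,q5}} W246={{q1,q6}} W345={{q5,q7},{q2,q3,q5},{q4,q5,q7}} W346={{q4,q7},{q4,q5,q7}} W356={{q4,q5},{q4,q5,q7}} W456={{q4,q5,q7}}
  W1234={{q2,q3},{q2,q3,q5}} W1235={{q2,q3,q5}} W1245={{q3,q5},{q2,q3,q5}} W1246={{q1,q6}} W1345={{q5,q7},{q2,q3,q5},{q4,q5,q7}} W1346={{q4,q5,q7}} W1356={{q4,q5},{q4,q5,q7}} W1456={{q4,q5,q7}} W2345={{q2,q3,q5}} W3456={{q4,q5,q7}}
  W12345={{q2,q3,q5}} W13456={{q4,q5,q7}}
components per intersection:
  W1: {{q2},{q5},{q6},{q1,q6},{q2,q3},{q2,q4},{q2,q5},{q2,q6},{q2,q7},{q3,q5},{q4,q5},{q4,q6},{q5,q6},{q5,q7},{q2,q3,q5},{q2,q4,q6},{q4,q5,q7}}
  W2: {{q1},{q1,q6}} {{q3},{q2,q3},{q3,q5},{q2,q3,q5}}
  W3: {{q2},{q4},{q7},{q2,q3},{q2,q4},{q2,q5},{q2,q6},{q2,q7},{q4,q5},{q4,q6},{q4,q7},{q5,q7},{q2,q3,q5},{q2,q4,q6},{q4,q5,q7}}
  W4: {{q1},{q1,q6}} {{q3},{q2,q3},{q3,q5},{q2,q3,q5}} {{q7},{q2,q7},{q4,q7},{q5,q7},{q4,q5,q7}}
  W5: {{q5},{q2,q5},{q3,q5},{q4,q5},{q5,q6},{q5,q7},{q2,q3,q5},{q4,q5,q7}}
  W6: {{q4},{q6},{q1,q6},{q2,q4},{q2,q6},{q4,q5},{q4,q6},{q4,q7},{q5,q6},{q2,q4,q6},{q4,q5,q7}}
  W12: {{q1,q6}} {{q2,q3},{q3,q5},{q2,q3,q5}}
  W13: {{q2},{q2,q3},{q2,q4},{q2,q5},{q2,q6},{q2,q7},{q4,q6},{q2,q3,q5},{q2,q4,q6}} {{q4,q5},{q5,q7},{q4,q5,q7}}
  W14: {{q1,q6}} {{q2,q3},{q3,q5},{q2,q3,q5}} {{q2,q7}} {{q5,q7},{q4,q5,q7}}
  W15: {{q5},{q2,q5},{q3,q5},{q4,q5},{q5,q6},{q5,q7},{q2,q3,q5},{q4,q5,q7}}
  W16: {{q6},{q1,q6},{q2,q4},{q2,q6},{q4,q6},{q5,q6},{q2,q4,q6}} {{q4,q5},{q4,q5,q7}}
  W23: {{q2,q3},{q2,q3,q5}}
  W24: {{q1},{q1,q6}} {{q3},{q2,q3},{q3,q5},{q2,q3,q5}}
  W25: {{q3,q5},{q2,q3,q5}}
  W26: {{q1,q6}}
  W34: {{q7},{q2,q7},{q4,q7},{q5,q7},{q4,q5,q7}} {{q2,q3},{q2,q3,q5}}
  W35: {{q2,q5},{q2,q3,q5}} {{q4,q5},{q5,q7},{q4,q5,q7}}
  W36: {{q4},{q2,q4},{q2,q6},{q4,q5},{q4,q6},{q4,q7},{q2,q4,q6},{q4,q5,q7}}
  W45: {{q3,q5},{q2,q3,q5}} {{q5,q7},{q4,q5,q7}}
  W46: {{q1,q6}} {{q4,q7},{q4,q5,q7}}
  W56: {{q4,q5},{q4,q5,q7}} {{q5,q6}}
  W123: {{q2,q3},{q2,q3,q5}}
  W124: {{q1,q6}} {{q2,q3},{q3,q5},{q2,q3,q5}}
  W125: {{q3,q5},{q2,q3,q5}}
  W126: {{q1,q6}}
  W134: {{q2,q3},{q2,q3,q5}} {{q2,q7}} {{q5,q7},{q4,q5,q7}}
  W135: {{q2,q5},{q2,q3,q5}} {{q4,q5},{q5,q7},{q4,q5,q7}}
  W136: {{q2,q4},{q2,q6},{q4,q6},{q2,q4,q6}} {{q4,q5},{q4,q5,q7}}
  W145: {{q3,q5},{q2,q3,q5}} {{q5,q7},{q4,q5,q7}}
  W146: {{q1,q6}} {{q4,q5,q7}}
  W156: {{q4,q5},{q4,q5,q7}} {{q5,q6}}
  W234: {{q2,q3},{q2,q3,q5}}
  W235: {{q2,q3,q5}}
  W245: {{q3,q5},{q2,q3,q5}}
  W246: {{q1,q6}}
  W345: {{q5,q7},{q4,q5,q7}} {{q2,q3,q5}}
  W346: {{q4,q7},{q4,q5,q7}}
  W356: {{q4,q5},{q4,q5,q7}}
  W456: {{q4,q5,q7}}
  W1234: {{q2,q3},{q2,q3,q5}}
  W1235: {{q2,q3,q5}}
  W1245: {{q3,q5},{q2,q3,q5}}
  W1246: {{q1,q6}}
  W1345: {{q5,q7},{q4,q5,q7}} {{q2,q3,q5}}
  W1346: {{q4,q5,q7}}
  W1356: {{q4,q5},{q4,q5,q7}}
  W1456: {{q4,q5,q7}}
  W2345: {{q2,q3,q5}}
  W3456: {{q4,q5,q7}}
  W12345: {{q2,q3,q5}}
  W13456: {{q4,q5,q7}}
C dims 9,27,27,11; δ0: rk 8, SNF 1^8; δ1: rk 18, SNF 1^18; δ2: rk 9, SNF 1^9
Ȟ^0: (9−8)−0=1 ⇒ Z
Ȟ^1: (27−18)−8=1 ⇒ Z
Ȟ^2: (27−9)−18=0 ⇒ 0


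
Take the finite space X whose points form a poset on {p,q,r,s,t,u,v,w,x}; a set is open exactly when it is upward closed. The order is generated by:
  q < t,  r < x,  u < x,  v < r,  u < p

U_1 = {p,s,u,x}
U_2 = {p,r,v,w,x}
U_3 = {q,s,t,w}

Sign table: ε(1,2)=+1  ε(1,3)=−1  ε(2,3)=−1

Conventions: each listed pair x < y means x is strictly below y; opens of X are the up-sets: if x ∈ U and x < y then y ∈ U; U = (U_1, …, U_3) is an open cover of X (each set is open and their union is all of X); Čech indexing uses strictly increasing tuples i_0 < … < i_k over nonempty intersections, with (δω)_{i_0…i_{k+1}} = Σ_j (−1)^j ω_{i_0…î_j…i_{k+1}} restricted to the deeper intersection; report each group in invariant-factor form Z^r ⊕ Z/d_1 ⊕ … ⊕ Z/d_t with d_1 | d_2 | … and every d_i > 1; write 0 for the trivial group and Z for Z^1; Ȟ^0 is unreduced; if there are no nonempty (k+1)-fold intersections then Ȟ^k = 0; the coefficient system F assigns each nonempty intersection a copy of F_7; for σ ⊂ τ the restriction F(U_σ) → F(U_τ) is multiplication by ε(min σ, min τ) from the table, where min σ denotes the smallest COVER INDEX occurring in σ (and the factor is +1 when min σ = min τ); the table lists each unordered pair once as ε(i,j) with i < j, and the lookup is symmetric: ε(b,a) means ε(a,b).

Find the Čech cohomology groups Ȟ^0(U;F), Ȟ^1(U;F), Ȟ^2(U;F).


Ȟ^0 ≅ Z/7, Ȟ^1 ≅ Z/7, Ȟ^2 ≅ 0

nonempty overlaps:
  U12={p,x} U13={s} U23={w}
C dims 3,3; δ0: rk_F7 2
degree 0: 3−2−0 = 1 → Ȟ^0 ≅ Z/7
degree 1: 3−0−2 = 1 → Ȟ^1 ≅ Z/7
degree 2: 0−0−0 = 0 → Ȟ^2 ≅ 0


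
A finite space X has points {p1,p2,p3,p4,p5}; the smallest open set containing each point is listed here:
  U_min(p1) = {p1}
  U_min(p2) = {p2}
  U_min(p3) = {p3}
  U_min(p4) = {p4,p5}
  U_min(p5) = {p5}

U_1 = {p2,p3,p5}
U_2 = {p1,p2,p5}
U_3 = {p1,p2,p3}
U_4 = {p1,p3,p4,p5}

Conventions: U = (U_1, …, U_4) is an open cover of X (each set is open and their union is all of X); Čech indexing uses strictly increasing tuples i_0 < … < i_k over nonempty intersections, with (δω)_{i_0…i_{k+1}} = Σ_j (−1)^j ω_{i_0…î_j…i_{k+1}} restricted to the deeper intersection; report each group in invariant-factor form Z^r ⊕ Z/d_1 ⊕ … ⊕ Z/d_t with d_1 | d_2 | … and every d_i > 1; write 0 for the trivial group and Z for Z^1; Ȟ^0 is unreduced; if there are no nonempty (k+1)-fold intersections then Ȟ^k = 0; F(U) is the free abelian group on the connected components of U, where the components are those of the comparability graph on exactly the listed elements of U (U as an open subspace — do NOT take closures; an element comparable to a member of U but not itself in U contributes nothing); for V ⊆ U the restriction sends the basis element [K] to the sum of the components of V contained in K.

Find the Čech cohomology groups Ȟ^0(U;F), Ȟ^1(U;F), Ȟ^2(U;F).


Ȟ^0(U;F) ≅ Z^4,  Ȟ^1(U;F) ≅ 0,  Ȟ^2(U;F) ≅ 0

nerve simplices:
  U12={p2,p5} U13={p2,p3} U14={p3,p5} U23={p1,p2} U24={p1,p5} U34={p1,p3}
  U123={p2} U124={p5} U134={p3} U234={p1}
components per intersection:
  U1: {p2} {p3} {p5}
  U2: {p1} {p2} {p5}
  U3: {p1} {p2} {p3}
  U4: {p1} {p3} {p4,p5}
  U12: {p2} {p5}
  U13: {p2} {p3}
  U14: {p3} {p5}
  U23: {p1} {p2}
  U24: {p1} {p5}
  U34: {p1} {p3}
  U123: {p2}
  U124: {p5}
  U134: {p3}
  U234: {p1}
C dims 12,12,4; δ0: rk 8, SNF 1^8; δ1: rk 4, SNF 1^4
degree 0: 12−8−0 = 4 → Ȟ^0 ≅ Z^4
degree 1: 12−4−8 = 0 → Ȟ^1 ≅ 0
degree 2: 4−0−4 = 0 → Ȟ^2 ≅ 0


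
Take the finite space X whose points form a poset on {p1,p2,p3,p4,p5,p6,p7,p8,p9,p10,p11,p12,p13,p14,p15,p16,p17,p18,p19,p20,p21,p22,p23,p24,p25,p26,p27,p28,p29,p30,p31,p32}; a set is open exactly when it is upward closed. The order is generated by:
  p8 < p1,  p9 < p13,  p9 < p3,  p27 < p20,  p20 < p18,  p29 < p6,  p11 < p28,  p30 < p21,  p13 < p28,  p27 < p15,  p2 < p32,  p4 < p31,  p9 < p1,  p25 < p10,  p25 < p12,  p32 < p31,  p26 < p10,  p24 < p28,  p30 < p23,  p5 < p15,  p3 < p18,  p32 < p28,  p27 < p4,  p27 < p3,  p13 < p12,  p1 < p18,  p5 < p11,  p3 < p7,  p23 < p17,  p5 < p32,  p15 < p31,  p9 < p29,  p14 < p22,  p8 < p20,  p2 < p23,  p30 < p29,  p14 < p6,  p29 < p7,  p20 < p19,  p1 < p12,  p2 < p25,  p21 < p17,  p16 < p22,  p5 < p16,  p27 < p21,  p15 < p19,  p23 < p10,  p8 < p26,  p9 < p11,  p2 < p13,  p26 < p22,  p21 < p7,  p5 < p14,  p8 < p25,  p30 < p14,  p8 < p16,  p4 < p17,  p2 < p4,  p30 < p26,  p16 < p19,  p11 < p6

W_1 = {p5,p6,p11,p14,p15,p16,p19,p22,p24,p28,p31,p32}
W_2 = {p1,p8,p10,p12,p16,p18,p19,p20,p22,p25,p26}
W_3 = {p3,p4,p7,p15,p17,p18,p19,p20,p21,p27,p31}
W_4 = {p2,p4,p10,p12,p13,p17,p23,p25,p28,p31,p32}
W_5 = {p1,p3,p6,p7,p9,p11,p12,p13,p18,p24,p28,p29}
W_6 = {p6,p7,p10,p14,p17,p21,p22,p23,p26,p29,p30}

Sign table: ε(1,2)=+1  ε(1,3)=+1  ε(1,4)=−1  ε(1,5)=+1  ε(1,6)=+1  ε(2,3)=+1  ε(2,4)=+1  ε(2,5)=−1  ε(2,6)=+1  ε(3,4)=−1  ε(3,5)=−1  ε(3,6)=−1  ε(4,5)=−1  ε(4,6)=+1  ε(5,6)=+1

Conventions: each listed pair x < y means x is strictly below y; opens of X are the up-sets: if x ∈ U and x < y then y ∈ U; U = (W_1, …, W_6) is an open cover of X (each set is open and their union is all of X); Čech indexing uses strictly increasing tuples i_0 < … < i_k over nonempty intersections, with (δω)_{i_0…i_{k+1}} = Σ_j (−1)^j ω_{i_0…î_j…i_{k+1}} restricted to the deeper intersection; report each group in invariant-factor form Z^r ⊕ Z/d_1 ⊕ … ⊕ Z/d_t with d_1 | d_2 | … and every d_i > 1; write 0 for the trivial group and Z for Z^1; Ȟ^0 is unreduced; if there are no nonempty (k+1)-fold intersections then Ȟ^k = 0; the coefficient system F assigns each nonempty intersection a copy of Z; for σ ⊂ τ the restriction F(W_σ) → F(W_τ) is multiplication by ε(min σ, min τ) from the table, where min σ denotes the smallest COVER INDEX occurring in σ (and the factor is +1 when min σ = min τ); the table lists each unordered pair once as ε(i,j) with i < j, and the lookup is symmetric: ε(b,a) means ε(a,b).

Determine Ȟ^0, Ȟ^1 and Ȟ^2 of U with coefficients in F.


Ȟ^0 = 0; Ȟ^1 = Z/2; Ȟ^2 = Z

intersection data:
  W12={p16,p19,p22} W13={p15,p19,p31} W14={p28,p31,p32} W15={p6,p11,p24,p28} W16={p6,p14,p22} W23={p18,p19,p20} W24={p10,p12,p25} W25={p1,p12,p18} W26={p10,p22,p26} W34={p4,p17,p31} W35={p3,p7,p18} W36={p7,p17,p21} W45={p12,p13,p28} W46={p10,p17,p23} W56={p6,p7,p29}
  W123={p19} W126={p22} W134={p31} W145={p28} W156={p6} W235={p18} W245={p12} W246={p10} W346={p17} W356={p7}
C dims 6,15,10; δ0: rk 6, SNF 1^5·2; δ1: rk 9, SNF 1^9
Ȟ^0 = (6 − 6) − 0 = 0, so Ȟ^0 ≅ 0
Ȟ^1 = (15 − 9) − 6 = 0 plus torsion [2], so Ȟ^1 ≅ Z/2
Ȟ^2 = (10 − 0) − 9 = 1, so Ȟ^2 ≅ Z
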